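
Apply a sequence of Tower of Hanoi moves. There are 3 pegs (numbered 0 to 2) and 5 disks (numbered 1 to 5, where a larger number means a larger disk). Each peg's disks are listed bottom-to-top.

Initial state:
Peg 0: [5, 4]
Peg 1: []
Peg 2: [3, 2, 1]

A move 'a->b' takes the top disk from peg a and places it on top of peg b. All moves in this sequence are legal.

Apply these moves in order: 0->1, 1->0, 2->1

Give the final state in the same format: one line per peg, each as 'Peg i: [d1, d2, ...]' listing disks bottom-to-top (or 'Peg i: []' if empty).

Answer: Peg 0: [5, 4]
Peg 1: [1]
Peg 2: [3, 2]

Derivation:
After move 1 (0->1):
Peg 0: [5]
Peg 1: [4]
Peg 2: [3, 2, 1]

After move 2 (1->0):
Peg 0: [5, 4]
Peg 1: []
Peg 2: [3, 2, 1]

After move 3 (2->1):
Peg 0: [5, 4]
Peg 1: [1]
Peg 2: [3, 2]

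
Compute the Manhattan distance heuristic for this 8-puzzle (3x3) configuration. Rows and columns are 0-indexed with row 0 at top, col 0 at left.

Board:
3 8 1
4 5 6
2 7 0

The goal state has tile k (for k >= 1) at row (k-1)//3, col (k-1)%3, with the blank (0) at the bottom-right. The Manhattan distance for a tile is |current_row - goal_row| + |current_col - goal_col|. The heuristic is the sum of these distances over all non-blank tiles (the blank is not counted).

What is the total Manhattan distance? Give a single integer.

Tile 3: at (0,0), goal (0,2), distance |0-0|+|0-2| = 2
Tile 8: at (0,1), goal (2,1), distance |0-2|+|1-1| = 2
Tile 1: at (0,2), goal (0,0), distance |0-0|+|2-0| = 2
Tile 4: at (1,0), goal (1,0), distance |1-1|+|0-0| = 0
Tile 5: at (1,1), goal (1,1), distance |1-1|+|1-1| = 0
Tile 6: at (1,2), goal (1,2), distance |1-1|+|2-2| = 0
Tile 2: at (2,0), goal (0,1), distance |2-0|+|0-1| = 3
Tile 7: at (2,1), goal (2,0), distance |2-2|+|1-0| = 1
Sum: 2 + 2 + 2 + 0 + 0 + 0 + 3 + 1 = 10

Answer: 10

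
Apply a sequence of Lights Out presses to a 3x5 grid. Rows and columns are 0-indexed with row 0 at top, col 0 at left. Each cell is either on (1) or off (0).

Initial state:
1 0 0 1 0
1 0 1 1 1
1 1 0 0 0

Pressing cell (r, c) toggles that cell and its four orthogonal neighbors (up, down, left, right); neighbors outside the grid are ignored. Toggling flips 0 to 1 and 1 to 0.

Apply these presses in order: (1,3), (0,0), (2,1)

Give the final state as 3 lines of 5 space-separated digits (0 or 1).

Answer: 0 1 0 0 0
0 1 0 0 0
0 0 1 1 0

Derivation:
After press 1 at (1,3):
1 0 0 0 0
1 0 0 0 0
1 1 0 1 0

After press 2 at (0,0):
0 1 0 0 0
0 0 0 0 0
1 1 0 1 0

After press 3 at (2,1):
0 1 0 0 0
0 1 0 0 0
0 0 1 1 0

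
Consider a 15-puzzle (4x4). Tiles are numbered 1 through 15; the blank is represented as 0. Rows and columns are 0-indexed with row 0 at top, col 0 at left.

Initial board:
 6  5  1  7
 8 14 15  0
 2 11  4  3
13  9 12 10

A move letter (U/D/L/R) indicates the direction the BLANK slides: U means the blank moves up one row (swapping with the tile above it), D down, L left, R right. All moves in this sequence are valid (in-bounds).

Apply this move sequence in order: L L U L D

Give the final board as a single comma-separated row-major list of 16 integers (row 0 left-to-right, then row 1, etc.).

Answer: 8, 6, 1, 7, 0, 5, 14, 15, 2, 11, 4, 3, 13, 9, 12, 10

Derivation:
After move 1 (L):
 6  5  1  7
 8 14  0 15
 2 11  4  3
13  9 12 10

After move 2 (L):
 6  5  1  7
 8  0 14 15
 2 11  4  3
13  9 12 10

After move 3 (U):
 6  0  1  7
 8  5 14 15
 2 11  4  3
13  9 12 10

After move 4 (L):
 0  6  1  7
 8  5 14 15
 2 11  4  3
13  9 12 10

After move 5 (D):
 8  6  1  7
 0  5 14 15
 2 11  4  3
13  9 12 10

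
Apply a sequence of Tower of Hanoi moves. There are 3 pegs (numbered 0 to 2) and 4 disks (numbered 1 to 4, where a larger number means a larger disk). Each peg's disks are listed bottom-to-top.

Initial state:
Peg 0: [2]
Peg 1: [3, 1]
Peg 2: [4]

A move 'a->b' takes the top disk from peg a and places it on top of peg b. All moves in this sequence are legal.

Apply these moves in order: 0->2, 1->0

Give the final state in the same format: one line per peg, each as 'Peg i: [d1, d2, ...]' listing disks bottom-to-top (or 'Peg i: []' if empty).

Answer: Peg 0: [1]
Peg 1: [3]
Peg 2: [4, 2]

Derivation:
After move 1 (0->2):
Peg 0: []
Peg 1: [3, 1]
Peg 2: [4, 2]

After move 2 (1->0):
Peg 0: [1]
Peg 1: [3]
Peg 2: [4, 2]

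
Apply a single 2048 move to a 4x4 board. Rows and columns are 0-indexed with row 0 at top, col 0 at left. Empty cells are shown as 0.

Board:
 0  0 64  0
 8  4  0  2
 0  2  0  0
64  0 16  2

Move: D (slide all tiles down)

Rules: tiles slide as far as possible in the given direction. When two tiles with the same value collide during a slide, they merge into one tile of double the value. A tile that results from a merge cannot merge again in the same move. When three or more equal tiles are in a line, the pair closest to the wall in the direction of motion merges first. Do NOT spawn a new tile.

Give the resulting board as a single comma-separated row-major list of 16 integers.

Slide down:
col 0: [0, 8, 0, 64] -> [0, 0, 8, 64]
col 1: [0, 4, 2, 0] -> [0, 0, 4, 2]
col 2: [64, 0, 0, 16] -> [0, 0, 64, 16]
col 3: [0, 2, 0, 2] -> [0, 0, 0, 4]

Answer: 0, 0, 0, 0, 0, 0, 0, 0, 8, 4, 64, 0, 64, 2, 16, 4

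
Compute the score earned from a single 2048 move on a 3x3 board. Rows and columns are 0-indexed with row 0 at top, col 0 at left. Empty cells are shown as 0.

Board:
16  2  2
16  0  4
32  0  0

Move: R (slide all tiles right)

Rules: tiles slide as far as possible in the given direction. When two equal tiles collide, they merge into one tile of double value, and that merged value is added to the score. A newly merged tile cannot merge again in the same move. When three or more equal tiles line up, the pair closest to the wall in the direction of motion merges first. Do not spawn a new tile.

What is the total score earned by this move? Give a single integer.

Answer: 4

Derivation:
Slide right:
row 0: [16, 2, 2] -> [0, 16, 4]  score +4 (running 4)
row 1: [16, 0, 4] -> [0, 16, 4]  score +0 (running 4)
row 2: [32, 0, 0] -> [0, 0, 32]  score +0 (running 4)
Board after move:
 0 16  4
 0 16  4
 0  0 32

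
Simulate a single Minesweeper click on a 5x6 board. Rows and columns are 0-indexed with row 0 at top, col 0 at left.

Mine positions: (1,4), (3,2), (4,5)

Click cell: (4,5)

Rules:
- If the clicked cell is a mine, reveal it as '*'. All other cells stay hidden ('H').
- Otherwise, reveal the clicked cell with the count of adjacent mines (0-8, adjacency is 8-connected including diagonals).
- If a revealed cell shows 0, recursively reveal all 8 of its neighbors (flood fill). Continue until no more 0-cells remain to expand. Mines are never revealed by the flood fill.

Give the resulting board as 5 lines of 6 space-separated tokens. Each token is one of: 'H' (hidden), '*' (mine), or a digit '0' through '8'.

H H H H H H
H H H H H H
H H H H H H
H H H H H H
H H H H H *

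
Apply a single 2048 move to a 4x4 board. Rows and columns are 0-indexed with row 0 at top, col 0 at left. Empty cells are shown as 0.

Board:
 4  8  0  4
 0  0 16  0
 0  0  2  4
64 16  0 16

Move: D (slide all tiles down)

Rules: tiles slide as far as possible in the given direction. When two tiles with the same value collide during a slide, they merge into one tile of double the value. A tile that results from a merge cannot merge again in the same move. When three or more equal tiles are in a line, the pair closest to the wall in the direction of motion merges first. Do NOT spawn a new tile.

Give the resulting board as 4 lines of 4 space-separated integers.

Slide down:
col 0: [4, 0, 0, 64] -> [0, 0, 4, 64]
col 1: [8, 0, 0, 16] -> [0, 0, 8, 16]
col 2: [0, 16, 2, 0] -> [0, 0, 16, 2]
col 3: [4, 0, 4, 16] -> [0, 0, 8, 16]

Answer:  0  0  0  0
 0  0  0  0
 4  8 16  8
64 16  2 16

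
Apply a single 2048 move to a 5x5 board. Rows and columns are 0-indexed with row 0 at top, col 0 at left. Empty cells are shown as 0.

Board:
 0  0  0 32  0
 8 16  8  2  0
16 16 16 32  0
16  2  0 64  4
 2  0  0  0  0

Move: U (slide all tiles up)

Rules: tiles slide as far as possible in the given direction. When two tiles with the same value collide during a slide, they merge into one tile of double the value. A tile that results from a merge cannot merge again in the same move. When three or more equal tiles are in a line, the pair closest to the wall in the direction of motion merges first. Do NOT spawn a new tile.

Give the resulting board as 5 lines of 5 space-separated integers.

Slide up:
col 0: [0, 8, 16, 16, 2] -> [8, 32, 2, 0, 0]
col 1: [0, 16, 16, 2, 0] -> [32, 2, 0, 0, 0]
col 2: [0, 8, 16, 0, 0] -> [8, 16, 0, 0, 0]
col 3: [32, 2, 32, 64, 0] -> [32, 2, 32, 64, 0]
col 4: [0, 0, 0, 4, 0] -> [4, 0, 0, 0, 0]

Answer:  8 32  8 32  4
32  2 16  2  0
 2  0  0 32  0
 0  0  0 64  0
 0  0  0  0  0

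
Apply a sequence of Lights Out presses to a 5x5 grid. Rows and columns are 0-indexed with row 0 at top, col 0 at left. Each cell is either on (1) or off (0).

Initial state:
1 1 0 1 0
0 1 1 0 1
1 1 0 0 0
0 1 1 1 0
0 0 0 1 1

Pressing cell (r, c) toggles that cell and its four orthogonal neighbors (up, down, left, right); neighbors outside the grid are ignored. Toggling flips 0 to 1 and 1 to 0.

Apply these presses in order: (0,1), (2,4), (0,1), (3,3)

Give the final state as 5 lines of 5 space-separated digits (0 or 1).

After press 1 at (0,1):
0 0 1 1 0
0 0 1 0 1
1 1 0 0 0
0 1 1 1 0
0 0 0 1 1

After press 2 at (2,4):
0 0 1 1 0
0 0 1 0 0
1 1 0 1 1
0 1 1 1 1
0 0 0 1 1

After press 3 at (0,1):
1 1 0 1 0
0 1 1 0 0
1 1 0 1 1
0 1 1 1 1
0 0 0 1 1

After press 4 at (3,3):
1 1 0 1 0
0 1 1 0 0
1 1 0 0 1
0 1 0 0 0
0 0 0 0 1

Answer: 1 1 0 1 0
0 1 1 0 0
1 1 0 0 1
0 1 0 0 0
0 0 0 0 1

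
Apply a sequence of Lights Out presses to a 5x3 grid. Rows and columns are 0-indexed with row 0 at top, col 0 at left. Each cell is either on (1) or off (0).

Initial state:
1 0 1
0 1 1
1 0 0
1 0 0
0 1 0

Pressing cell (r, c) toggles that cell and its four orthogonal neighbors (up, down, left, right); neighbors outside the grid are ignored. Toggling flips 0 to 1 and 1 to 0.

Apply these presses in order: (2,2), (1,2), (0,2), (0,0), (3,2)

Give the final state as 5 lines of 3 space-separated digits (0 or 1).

Answer: 0 0 1
1 0 0
1 1 1
1 1 0
0 1 1

Derivation:
After press 1 at (2,2):
1 0 1
0 1 0
1 1 1
1 0 1
0 1 0

After press 2 at (1,2):
1 0 0
0 0 1
1 1 0
1 0 1
0 1 0

After press 3 at (0,2):
1 1 1
0 0 0
1 1 0
1 0 1
0 1 0

After press 4 at (0,0):
0 0 1
1 0 0
1 1 0
1 0 1
0 1 0

After press 5 at (3,2):
0 0 1
1 0 0
1 1 1
1 1 0
0 1 1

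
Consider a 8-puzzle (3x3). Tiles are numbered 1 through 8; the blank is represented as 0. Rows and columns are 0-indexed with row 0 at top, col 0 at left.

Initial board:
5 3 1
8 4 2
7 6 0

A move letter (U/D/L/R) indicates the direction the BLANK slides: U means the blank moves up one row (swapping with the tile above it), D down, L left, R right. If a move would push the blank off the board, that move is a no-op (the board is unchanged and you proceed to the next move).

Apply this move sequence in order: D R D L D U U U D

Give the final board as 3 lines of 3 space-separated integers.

Answer: 5 3 1
8 0 2
7 4 6

Derivation:
After move 1 (D):
5 3 1
8 4 2
7 6 0

After move 2 (R):
5 3 1
8 4 2
7 6 0

After move 3 (D):
5 3 1
8 4 2
7 6 0

After move 4 (L):
5 3 1
8 4 2
7 0 6

After move 5 (D):
5 3 1
8 4 2
7 0 6

After move 6 (U):
5 3 1
8 0 2
7 4 6

After move 7 (U):
5 0 1
8 3 2
7 4 6

After move 8 (U):
5 0 1
8 3 2
7 4 6

After move 9 (D):
5 3 1
8 0 2
7 4 6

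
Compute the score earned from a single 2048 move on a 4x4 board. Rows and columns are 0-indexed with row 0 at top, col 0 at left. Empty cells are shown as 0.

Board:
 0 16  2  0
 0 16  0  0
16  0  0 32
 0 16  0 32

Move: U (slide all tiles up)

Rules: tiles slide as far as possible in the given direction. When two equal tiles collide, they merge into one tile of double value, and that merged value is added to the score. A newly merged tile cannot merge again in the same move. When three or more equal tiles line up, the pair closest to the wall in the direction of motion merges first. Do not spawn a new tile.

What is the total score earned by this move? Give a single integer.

Slide up:
col 0: [0, 0, 16, 0] -> [16, 0, 0, 0]  score +0 (running 0)
col 1: [16, 16, 0, 16] -> [32, 16, 0, 0]  score +32 (running 32)
col 2: [2, 0, 0, 0] -> [2, 0, 0, 0]  score +0 (running 32)
col 3: [0, 0, 32, 32] -> [64, 0, 0, 0]  score +64 (running 96)
Board after move:
16 32  2 64
 0 16  0  0
 0  0  0  0
 0  0  0  0

Answer: 96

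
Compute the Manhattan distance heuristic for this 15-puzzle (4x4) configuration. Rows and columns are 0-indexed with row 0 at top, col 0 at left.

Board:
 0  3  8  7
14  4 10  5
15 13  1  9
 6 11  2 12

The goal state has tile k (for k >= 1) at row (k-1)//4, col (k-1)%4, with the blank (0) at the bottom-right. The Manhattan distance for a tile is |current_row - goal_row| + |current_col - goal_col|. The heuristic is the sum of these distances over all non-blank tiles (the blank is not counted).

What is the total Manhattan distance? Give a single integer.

Answer: 38

Derivation:
Tile 3: (0,1)->(0,2) = 1
Tile 8: (0,2)->(1,3) = 2
Tile 7: (0,3)->(1,2) = 2
Tile 14: (1,0)->(3,1) = 3
Tile 4: (1,1)->(0,3) = 3
Tile 10: (1,2)->(2,1) = 2
Tile 5: (1,3)->(1,0) = 3
Tile 15: (2,0)->(3,2) = 3
Tile 13: (2,1)->(3,0) = 2
Tile 1: (2,2)->(0,0) = 4
Tile 9: (2,3)->(2,0) = 3
Tile 6: (3,0)->(1,1) = 3
Tile 11: (3,1)->(2,2) = 2
Tile 2: (3,2)->(0,1) = 4
Tile 12: (3,3)->(2,3) = 1
Sum: 1 + 2 + 2 + 3 + 3 + 2 + 3 + 3 + 2 + 4 + 3 + 3 + 2 + 4 + 1 = 38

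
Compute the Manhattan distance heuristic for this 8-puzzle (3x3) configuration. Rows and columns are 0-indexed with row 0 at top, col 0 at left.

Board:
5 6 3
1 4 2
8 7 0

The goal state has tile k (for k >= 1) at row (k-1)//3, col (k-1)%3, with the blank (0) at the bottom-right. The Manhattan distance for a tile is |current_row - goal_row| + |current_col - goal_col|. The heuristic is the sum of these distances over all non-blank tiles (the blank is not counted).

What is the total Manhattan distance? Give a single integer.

Tile 5: (0,0)->(1,1) = 2
Tile 6: (0,1)->(1,2) = 2
Tile 3: (0,2)->(0,2) = 0
Tile 1: (1,0)->(0,0) = 1
Tile 4: (1,1)->(1,0) = 1
Tile 2: (1,2)->(0,1) = 2
Tile 8: (2,0)->(2,1) = 1
Tile 7: (2,1)->(2,0) = 1
Sum: 2 + 2 + 0 + 1 + 1 + 2 + 1 + 1 = 10

Answer: 10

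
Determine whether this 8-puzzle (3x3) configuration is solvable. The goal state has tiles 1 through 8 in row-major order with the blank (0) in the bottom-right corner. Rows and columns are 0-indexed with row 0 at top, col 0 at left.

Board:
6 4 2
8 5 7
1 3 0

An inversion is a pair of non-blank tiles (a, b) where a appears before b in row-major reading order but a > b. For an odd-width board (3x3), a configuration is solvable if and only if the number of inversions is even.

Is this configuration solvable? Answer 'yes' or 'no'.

Inversions (pairs i<j in row-major order where tile[i] > tile[j] > 0): 17
17 is odd, so the puzzle is not solvable.

Answer: no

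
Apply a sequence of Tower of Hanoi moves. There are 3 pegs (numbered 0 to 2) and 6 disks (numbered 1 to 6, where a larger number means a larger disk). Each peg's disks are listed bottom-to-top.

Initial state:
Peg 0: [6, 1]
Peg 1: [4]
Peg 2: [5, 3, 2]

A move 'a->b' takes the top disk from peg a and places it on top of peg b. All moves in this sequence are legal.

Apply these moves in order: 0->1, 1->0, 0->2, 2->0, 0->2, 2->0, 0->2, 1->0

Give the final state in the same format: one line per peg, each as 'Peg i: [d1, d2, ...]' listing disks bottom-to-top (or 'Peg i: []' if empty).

Answer: Peg 0: [6, 4]
Peg 1: []
Peg 2: [5, 3, 2, 1]

Derivation:
After move 1 (0->1):
Peg 0: [6]
Peg 1: [4, 1]
Peg 2: [5, 3, 2]

After move 2 (1->0):
Peg 0: [6, 1]
Peg 1: [4]
Peg 2: [5, 3, 2]

After move 3 (0->2):
Peg 0: [6]
Peg 1: [4]
Peg 2: [5, 3, 2, 1]

After move 4 (2->0):
Peg 0: [6, 1]
Peg 1: [4]
Peg 2: [5, 3, 2]

After move 5 (0->2):
Peg 0: [6]
Peg 1: [4]
Peg 2: [5, 3, 2, 1]

After move 6 (2->0):
Peg 0: [6, 1]
Peg 1: [4]
Peg 2: [5, 3, 2]

After move 7 (0->2):
Peg 0: [6]
Peg 1: [4]
Peg 2: [5, 3, 2, 1]

After move 8 (1->0):
Peg 0: [6, 4]
Peg 1: []
Peg 2: [5, 3, 2, 1]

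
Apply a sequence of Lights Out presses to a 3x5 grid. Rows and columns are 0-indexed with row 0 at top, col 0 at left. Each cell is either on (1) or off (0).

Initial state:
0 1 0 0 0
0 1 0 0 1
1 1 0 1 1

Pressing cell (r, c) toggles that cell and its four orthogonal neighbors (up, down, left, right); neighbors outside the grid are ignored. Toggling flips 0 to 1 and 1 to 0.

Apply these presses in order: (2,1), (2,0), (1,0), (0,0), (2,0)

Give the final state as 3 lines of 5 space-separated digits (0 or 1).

Answer: 0 0 0 0 0
0 1 0 0 1
1 0 1 1 1

Derivation:
After press 1 at (2,1):
0 1 0 0 0
0 0 0 0 1
0 0 1 1 1

After press 2 at (2,0):
0 1 0 0 0
1 0 0 0 1
1 1 1 1 1

After press 3 at (1,0):
1 1 0 0 0
0 1 0 0 1
0 1 1 1 1

After press 4 at (0,0):
0 0 0 0 0
1 1 0 0 1
0 1 1 1 1

After press 5 at (2,0):
0 0 0 0 0
0 1 0 0 1
1 0 1 1 1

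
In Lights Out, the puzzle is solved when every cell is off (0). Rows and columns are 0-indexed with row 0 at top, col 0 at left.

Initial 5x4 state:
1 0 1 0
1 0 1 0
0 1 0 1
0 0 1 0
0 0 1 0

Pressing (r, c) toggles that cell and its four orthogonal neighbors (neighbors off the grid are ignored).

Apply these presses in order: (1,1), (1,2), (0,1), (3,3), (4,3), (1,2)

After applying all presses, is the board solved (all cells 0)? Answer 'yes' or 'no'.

Answer: yes

Derivation:
After press 1 at (1,1):
1 1 1 0
0 1 0 0
0 0 0 1
0 0 1 0
0 0 1 0

After press 2 at (1,2):
1 1 0 0
0 0 1 1
0 0 1 1
0 0 1 0
0 0 1 0

After press 3 at (0,1):
0 0 1 0
0 1 1 1
0 0 1 1
0 0 1 0
0 0 1 0

After press 4 at (3,3):
0 0 1 0
0 1 1 1
0 0 1 0
0 0 0 1
0 0 1 1

After press 5 at (4,3):
0 0 1 0
0 1 1 1
0 0 1 0
0 0 0 0
0 0 0 0

After press 6 at (1,2):
0 0 0 0
0 0 0 0
0 0 0 0
0 0 0 0
0 0 0 0

Lights still on: 0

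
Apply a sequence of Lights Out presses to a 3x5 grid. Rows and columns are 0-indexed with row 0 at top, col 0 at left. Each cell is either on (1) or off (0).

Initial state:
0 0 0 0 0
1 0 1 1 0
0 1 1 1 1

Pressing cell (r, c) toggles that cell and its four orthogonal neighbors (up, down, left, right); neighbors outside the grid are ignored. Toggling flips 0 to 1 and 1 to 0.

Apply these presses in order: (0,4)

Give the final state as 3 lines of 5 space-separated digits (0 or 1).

Answer: 0 0 0 1 1
1 0 1 1 1
0 1 1 1 1

Derivation:
After press 1 at (0,4):
0 0 0 1 1
1 0 1 1 1
0 1 1 1 1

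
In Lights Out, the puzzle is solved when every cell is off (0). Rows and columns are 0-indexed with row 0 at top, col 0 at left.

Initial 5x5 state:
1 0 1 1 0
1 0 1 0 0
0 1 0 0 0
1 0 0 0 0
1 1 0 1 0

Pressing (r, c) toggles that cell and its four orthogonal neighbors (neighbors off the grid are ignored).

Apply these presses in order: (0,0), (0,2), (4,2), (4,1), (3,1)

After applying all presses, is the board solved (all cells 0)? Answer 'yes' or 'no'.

After press 1 at (0,0):
0 1 1 1 0
0 0 1 0 0
0 1 0 0 0
1 0 0 0 0
1 1 0 1 0

After press 2 at (0,2):
0 0 0 0 0
0 0 0 0 0
0 1 0 0 0
1 0 0 0 0
1 1 0 1 0

After press 3 at (4,2):
0 0 0 0 0
0 0 0 0 0
0 1 0 0 0
1 0 1 0 0
1 0 1 0 0

After press 4 at (4,1):
0 0 0 0 0
0 0 0 0 0
0 1 0 0 0
1 1 1 0 0
0 1 0 0 0

After press 5 at (3,1):
0 0 0 0 0
0 0 0 0 0
0 0 0 0 0
0 0 0 0 0
0 0 0 0 0

Lights still on: 0

Answer: yes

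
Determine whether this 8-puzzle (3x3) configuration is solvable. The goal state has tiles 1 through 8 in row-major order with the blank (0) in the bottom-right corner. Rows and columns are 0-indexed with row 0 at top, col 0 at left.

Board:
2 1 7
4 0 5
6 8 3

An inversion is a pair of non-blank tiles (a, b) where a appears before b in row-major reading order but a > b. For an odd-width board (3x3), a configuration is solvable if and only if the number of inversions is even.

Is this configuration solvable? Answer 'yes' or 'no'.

Answer: no

Derivation:
Inversions (pairs i<j in row-major order where tile[i] > tile[j] > 0): 9
9 is odd, so the puzzle is not solvable.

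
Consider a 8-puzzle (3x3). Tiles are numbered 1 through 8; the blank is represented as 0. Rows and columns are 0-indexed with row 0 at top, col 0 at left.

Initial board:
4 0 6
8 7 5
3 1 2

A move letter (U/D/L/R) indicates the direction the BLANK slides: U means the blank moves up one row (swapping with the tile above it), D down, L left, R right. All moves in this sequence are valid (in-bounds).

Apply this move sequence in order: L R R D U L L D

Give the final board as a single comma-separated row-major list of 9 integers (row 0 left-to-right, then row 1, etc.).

After move 1 (L):
0 4 6
8 7 5
3 1 2

After move 2 (R):
4 0 6
8 7 5
3 1 2

After move 3 (R):
4 6 0
8 7 5
3 1 2

After move 4 (D):
4 6 5
8 7 0
3 1 2

After move 5 (U):
4 6 0
8 7 5
3 1 2

After move 6 (L):
4 0 6
8 7 5
3 1 2

After move 7 (L):
0 4 6
8 7 5
3 1 2

After move 8 (D):
8 4 6
0 7 5
3 1 2

Answer: 8, 4, 6, 0, 7, 5, 3, 1, 2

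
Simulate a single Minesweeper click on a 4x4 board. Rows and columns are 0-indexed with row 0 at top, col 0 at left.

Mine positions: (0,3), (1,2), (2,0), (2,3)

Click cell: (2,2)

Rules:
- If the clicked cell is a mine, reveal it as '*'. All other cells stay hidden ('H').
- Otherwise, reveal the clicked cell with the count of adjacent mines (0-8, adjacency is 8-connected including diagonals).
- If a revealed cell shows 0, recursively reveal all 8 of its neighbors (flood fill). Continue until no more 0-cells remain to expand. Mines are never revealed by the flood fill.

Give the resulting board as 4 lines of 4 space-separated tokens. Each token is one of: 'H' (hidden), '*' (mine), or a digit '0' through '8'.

H H H H
H H H H
H H 2 H
H H H H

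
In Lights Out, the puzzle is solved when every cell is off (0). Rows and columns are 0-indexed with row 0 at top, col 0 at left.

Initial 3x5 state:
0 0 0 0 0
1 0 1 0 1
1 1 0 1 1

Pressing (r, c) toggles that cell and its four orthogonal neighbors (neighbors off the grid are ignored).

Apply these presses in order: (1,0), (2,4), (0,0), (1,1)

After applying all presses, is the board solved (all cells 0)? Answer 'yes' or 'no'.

Answer: yes

Derivation:
After press 1 at (1,0):
1 0 0 0 0
0 1 1 0 1
0 1 0 1 1

After press 2 at (2,4):
1 0 0 0 0
0 1 1 0 0
0 1 0 0 0

After press 3 at (0,0):
0 1 0 0 0
1 1 1 0 0
0 1 0 0 0

After press 4 at (1,1):
0 0 0 0 0
0 0 0 0 0
0 0 0 0 0

Lights still on: 0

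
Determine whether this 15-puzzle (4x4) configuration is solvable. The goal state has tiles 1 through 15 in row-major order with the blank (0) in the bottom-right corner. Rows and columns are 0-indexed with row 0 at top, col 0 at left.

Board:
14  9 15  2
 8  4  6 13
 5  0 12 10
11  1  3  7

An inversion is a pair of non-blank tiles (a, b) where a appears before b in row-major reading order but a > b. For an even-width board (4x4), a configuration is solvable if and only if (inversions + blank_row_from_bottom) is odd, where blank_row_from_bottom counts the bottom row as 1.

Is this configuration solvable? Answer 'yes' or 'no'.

Inversions: 65
Blank is in row 2 (0-indexed from top), which is row 2 counting from the bottom (bottom = 1).
65 + 2 = 67, which is odd, so the puzzle is solvable.

Answer: yes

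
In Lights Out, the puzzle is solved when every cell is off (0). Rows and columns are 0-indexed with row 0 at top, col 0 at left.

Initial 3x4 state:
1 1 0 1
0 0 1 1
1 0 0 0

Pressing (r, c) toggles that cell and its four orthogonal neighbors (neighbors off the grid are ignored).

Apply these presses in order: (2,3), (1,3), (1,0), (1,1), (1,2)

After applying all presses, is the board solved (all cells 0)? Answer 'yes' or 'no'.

Answer: no

Derivation:
After press 1 at (2,3):
1 1 0 1
0 0 1 0
1 0 1 1

After press 2 at (1,3):
1 1 0 0
0 0 0 1
1 0 1 0

After press 3 at (1,0):
0 1 0 0
1 1 0 1
0 0 1 0

After press 4 at (1,1):
0 0 0 0
0 0 1 1
0 1 1 0

After press 5 at (1,2):
0 0 1 0
0 1 0 0
0 1 0 0

Lights still on: 3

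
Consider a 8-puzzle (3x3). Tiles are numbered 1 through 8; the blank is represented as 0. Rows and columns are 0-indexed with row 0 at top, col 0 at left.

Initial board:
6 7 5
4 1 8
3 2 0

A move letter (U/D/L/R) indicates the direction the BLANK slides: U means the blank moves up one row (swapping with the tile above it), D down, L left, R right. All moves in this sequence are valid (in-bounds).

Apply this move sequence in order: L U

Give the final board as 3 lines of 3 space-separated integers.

Answer: 6 7 5
4 0 8
3 1 2

Derivation:
After move 1 (L):
6 7 5
4 1 8
3 0 2

After move 2 (U):
6 7 5
4 0 8
3 1 2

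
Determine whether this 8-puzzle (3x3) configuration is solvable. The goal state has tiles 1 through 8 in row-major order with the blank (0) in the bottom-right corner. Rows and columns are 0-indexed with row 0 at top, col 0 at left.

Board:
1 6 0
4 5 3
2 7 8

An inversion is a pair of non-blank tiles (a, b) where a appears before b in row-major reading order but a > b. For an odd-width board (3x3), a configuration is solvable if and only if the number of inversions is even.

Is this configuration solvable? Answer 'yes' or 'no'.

Answer: no

Derivation:
Inversions (pairs i<j in row-major order where tile[i] > tile[j] > 0): 9
9 is odd, so the puzzle is not solvable.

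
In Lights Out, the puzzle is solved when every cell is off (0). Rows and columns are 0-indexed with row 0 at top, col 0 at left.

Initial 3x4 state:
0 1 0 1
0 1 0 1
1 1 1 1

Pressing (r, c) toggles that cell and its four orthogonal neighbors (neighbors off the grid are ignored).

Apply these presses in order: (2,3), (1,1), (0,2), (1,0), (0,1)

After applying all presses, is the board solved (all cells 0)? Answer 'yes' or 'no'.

After press 1 at (2,3):
0 1 0 1
0 1 0 0
1 1 0 0

After press 2 at (1,1):
0 0 0 1
1 0 1 0
1 0 0 0

After press 3 at (0,2):
0 1 1 0
1 0 0 0
1 0 0 0

After press 4 at (1,0):
1 1 1 0
0 1 0 0
0 0 0 0

After press 5 at (0,1):
0 0 0 0
0 0 0 0
0 0 0 0

Lights still on: 0

Answer: yes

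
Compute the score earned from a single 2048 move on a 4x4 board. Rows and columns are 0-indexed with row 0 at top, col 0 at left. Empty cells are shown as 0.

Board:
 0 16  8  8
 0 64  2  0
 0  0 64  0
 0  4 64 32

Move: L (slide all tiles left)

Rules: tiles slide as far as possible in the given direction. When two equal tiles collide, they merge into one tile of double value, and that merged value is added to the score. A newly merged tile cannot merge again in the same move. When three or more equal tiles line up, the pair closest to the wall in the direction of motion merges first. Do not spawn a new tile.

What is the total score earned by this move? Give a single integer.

Slide left:
row 0: [0, 16, 8, 8] -> [16, 16, 0, 0]  score +16 (running 16)
row 1: [0, 64, 2, 0] -> [64, 2, 0, 0]  score +0 (running 16)
row 2: [0, 0, 64, 0] -> [64, 0, 0, 0]  score +0 (running 16)
row 3: [0, 4, 64, 32] -> [4, 64, 32, 0]  score +0 (running 16)
Board after move:
16 16  0  0
64  2  0  0
64  0  0  0
 4 64 32  0

Answer: 16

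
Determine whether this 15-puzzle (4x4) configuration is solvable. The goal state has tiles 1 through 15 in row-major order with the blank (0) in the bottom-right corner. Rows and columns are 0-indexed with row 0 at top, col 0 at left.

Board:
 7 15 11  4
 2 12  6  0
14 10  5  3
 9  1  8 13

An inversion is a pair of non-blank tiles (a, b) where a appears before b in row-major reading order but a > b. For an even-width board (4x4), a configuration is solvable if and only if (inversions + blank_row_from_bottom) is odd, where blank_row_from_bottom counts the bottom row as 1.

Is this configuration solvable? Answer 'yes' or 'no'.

Answer: no

Derivation:
Inversions: 59
Blank is in row 1 (0-indexed from top), which is row 3 counting from the bottom (bottom = 1).
59 + 3 = 62, which is even, so the puzzle is not solvable.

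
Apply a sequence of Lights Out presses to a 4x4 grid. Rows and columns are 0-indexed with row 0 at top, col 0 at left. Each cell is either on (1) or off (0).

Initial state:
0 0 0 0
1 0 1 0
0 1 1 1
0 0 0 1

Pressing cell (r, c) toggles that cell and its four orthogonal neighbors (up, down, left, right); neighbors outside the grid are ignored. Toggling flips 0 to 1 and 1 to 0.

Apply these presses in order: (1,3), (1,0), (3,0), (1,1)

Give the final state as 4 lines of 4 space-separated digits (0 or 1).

After press 1 at (1,3):
0 0 0 1
1 0 0 1
0 1 1 0
0 0 0 1

After press 2 at (1,0):
1 0 0 1
0 1 0 1
1 1 1 0
0 0 0 1

After press 3 at (3,0):
1 0 0 1
0 1 0 1
0 1 1 0
1 1 0 1

After press 4 at (1,1):
1 1 0 1
1 0 1 1
0 0 1 0
1 1 0 1

Answer: 1 1 0 1
1 0 1 1
0 0 1 0
1 1 0 1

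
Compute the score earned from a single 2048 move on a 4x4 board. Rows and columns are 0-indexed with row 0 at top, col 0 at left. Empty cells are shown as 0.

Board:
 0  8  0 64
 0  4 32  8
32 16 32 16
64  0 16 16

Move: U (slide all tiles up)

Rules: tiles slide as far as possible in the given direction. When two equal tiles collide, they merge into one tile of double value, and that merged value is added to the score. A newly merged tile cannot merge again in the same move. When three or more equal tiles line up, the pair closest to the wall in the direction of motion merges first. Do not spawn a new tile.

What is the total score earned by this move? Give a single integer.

Slide up:
col 0: [0, 0, 32, 64] -> [32, 64, 0, 0]  score +0 (running 0)
col 1: [8, 4, 16, 0] -> [8, 4, 16, 0]  score +0 (running 0)
col 2: [0, 32, 32, 16] -> [64, 16, 0, 0]  score +64 (running 64)
col 3: [64, 8, 16, 16] -> [64, 8, 32, 0]  score +32 (running 96)
Board after move:
32  8 64 64
64  4 16  8
 0 16  0 32
 0  0  0  0

Answer: 96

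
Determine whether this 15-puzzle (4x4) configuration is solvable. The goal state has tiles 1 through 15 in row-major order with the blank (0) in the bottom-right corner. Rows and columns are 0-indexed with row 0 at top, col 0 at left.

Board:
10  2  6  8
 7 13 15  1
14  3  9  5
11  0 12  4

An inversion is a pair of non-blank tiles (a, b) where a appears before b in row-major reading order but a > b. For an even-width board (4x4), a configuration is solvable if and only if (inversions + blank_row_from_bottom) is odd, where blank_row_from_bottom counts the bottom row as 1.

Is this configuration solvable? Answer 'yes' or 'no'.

Answer: no

Derivation:
Inversions: 49
Blank is in row 3 (0-indexed from top), which is row 1 counting from the bottom (bottom = 1).
49 + 1 = 50, which is even, so the puzzle is not solvable.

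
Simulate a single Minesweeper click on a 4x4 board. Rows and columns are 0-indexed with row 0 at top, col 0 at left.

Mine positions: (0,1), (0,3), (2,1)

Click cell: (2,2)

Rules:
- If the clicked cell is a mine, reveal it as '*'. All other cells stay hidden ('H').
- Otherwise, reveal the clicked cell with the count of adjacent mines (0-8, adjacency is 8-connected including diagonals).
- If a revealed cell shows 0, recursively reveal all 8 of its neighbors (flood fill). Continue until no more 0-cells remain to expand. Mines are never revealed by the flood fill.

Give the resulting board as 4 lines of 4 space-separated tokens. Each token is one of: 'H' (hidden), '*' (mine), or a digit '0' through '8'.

H H H H
H H H H
H H 1 H
H H H H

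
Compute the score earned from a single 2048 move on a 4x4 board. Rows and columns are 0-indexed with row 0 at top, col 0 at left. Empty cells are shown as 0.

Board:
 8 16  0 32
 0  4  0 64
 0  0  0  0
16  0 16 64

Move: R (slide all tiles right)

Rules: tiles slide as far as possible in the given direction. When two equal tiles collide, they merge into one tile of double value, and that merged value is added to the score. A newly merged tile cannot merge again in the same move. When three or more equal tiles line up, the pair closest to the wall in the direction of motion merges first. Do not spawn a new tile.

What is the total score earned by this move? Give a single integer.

Answer: 32

Derivation:
Slide right:
row 0: [8, 16, 0, 32] -> [0, 8, 16, 32]  score +0 (running 0)
row 1: [0, 4, 0, 64] -> [0, 0, 4, 64]  score +0 (running 0)
row 2: [0, 0, 0, 0] -> [0, 0, 0, 0]  score +0 (running 0)
row 3: [16, 0, 16, 64] -> [0, 0, 32, 64]  score +32 (running 32)
Board after move:
 0  8 16 32
 0  0  4 64
 0  0  0  0
 0  0 32 64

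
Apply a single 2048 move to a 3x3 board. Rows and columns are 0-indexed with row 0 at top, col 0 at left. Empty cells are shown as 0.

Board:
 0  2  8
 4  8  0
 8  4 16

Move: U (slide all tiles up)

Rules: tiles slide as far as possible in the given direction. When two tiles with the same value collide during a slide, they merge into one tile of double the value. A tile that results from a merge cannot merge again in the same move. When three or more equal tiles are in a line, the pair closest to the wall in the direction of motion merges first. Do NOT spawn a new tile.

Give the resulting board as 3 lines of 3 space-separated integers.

Slide up:
col 0: [0, 4, 8] -> [4, 8, 0]
col 1: [2, 8, 4] -> [2, 8, 4]
col 2: [8, 0, 16] -> [8, 16, 0]

Answer:  4  2  8
 8  8 16
 0  4  0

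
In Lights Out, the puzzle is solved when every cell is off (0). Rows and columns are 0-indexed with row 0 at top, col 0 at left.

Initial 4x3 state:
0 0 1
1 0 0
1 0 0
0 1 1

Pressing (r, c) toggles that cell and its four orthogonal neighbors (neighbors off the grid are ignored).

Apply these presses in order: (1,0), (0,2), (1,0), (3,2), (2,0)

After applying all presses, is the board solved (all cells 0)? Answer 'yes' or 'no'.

After press 1 at (1,0):
1 0 1
0 1 0
0 0 0
0 1 1

After press 2 at (0,2):
1 1 0
0 1 1
0 0 0
0 1 1

After press 3 at (1,0):
0 1 0
1 0 1
1 0 0
0 1 1

After press 4 at (3,2):
0 1 0
1 0 1
1 0 1
0 0 0

After press 5 at (2,0):
0 1 0
0 0 1
0 1 1
1 0 0

Lights still on: 5

Answer: no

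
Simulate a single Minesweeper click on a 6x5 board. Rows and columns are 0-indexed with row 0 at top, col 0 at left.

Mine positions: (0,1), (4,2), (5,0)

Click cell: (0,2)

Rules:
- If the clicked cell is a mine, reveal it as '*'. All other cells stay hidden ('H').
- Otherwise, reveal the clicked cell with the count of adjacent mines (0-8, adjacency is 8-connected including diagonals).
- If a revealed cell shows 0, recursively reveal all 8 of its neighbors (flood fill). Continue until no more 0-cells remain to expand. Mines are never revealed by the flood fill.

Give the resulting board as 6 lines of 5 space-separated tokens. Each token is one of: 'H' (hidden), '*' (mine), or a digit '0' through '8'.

H H 1 H H
H H H H H
H H H H H
H H H H H
H H H H H
H H H H H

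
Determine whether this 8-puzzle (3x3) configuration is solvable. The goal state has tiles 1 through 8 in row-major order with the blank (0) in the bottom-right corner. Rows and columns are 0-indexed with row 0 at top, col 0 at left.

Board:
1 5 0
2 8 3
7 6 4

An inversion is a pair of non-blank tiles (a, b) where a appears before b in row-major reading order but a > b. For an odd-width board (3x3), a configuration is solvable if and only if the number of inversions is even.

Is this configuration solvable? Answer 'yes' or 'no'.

Inversions (pairs i<j in row-major order where tile[i] > tile[j] > 0): 10
10 is even, so the puzzle is solvable.

Answer: yes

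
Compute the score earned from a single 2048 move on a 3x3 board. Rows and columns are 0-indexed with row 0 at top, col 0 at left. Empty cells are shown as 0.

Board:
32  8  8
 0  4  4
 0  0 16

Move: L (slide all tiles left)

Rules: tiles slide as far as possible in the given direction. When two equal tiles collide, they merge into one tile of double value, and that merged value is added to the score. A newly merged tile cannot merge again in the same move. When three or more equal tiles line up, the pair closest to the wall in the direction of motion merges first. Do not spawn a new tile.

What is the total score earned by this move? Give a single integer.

Answer: 24

Derivation:
Slide left:
row 0: [32, 8, 8] -> [32, 16, 0]  score +16 (running 16)
row 1: [0, 4, 4] -> [8, 0, 0]  score +8 (running 24)
row 2: [0, 0, 16] -> [16, 0, 0]  score +0 (running 24)
Board after move:
32 16  0
 8  0  0
16  0  0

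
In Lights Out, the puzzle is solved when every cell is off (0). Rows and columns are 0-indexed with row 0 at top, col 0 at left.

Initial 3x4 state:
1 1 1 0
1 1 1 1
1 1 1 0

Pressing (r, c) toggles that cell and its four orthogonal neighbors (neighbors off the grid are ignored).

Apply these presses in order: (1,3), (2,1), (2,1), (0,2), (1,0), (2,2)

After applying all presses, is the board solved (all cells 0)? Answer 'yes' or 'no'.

After press 1 at (1,3):
1 1 1 1
1 1 0 0
1 1 1 1

After press 2 at (2,1):
1 1 1 1
1 0 0 0
0 0 0 1

After press 3 at (2,1):
1 1 1 1
1 1 0 0
1 1 1 1

After press 4 at (0,2):
1 0 0 0
1 1 1 0
1 1 1 1

After press 5 at (1,0):
0 0 0 0
0 0 1 0
0 1 1 1

After press 6 at (2,2):
0 0 0 0
0 0 0 0
0 0 0 0

Lights still on: 0

Answer: yes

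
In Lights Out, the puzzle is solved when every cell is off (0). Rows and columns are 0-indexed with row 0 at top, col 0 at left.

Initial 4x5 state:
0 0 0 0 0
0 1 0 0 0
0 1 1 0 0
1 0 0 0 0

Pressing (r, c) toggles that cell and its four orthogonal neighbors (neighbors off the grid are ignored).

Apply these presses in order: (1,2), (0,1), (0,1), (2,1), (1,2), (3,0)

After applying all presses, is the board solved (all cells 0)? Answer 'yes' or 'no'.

After press 1 at (1,2):
0 0 1 0 0
0 0 1 1 0
0 1 0 0 0
1 0 0 0 0

After press 2 at (0,1):
1 1 0 0 0
0 1 1 1 0
0 1 0 0 0
1 0 0 0 0

After press 3 at (0,1):
0 0 1 0 0
0 0 1 1 0
0 1 0 0 0
1 0 0 0 0

After press 4 at (2,1):
0 0 1 0 0
0 1 1 1 0
1 0 1 0 0
1 1 0 0 0

After press 5 at (1,2):
0 0 0 0 0
0 0 0 0 0
1 0 0 0 0
1 1 0 0 0

After press 6 at (3,0):
0 0 0 0 0
0 0 0 0 0
0 0 0 0 0
0 0 0 0 0

Lights still on: 0

Answer: yes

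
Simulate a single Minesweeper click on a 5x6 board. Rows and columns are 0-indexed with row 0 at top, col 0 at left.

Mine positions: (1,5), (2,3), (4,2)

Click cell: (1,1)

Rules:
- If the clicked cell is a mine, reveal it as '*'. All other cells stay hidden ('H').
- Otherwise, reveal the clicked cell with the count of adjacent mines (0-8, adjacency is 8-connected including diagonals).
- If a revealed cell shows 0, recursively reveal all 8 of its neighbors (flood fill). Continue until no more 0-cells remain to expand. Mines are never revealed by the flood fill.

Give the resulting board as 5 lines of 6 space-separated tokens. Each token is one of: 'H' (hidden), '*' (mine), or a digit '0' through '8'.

0 0 0 0 1 H
0 0 1 1 2 H
0 0 1 H H H
0 1 2 H H H
0 1 H H H H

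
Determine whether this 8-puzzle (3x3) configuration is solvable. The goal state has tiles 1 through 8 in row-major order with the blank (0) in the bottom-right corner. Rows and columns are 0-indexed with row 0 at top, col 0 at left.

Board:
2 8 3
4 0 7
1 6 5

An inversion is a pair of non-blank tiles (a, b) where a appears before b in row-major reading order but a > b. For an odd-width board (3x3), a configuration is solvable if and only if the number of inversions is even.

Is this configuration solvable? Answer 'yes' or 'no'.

Inversions (pairs i<j in row-major order where tile[i] > tile[j] > 0): 13
13 is odd, so the puzzle is not solvable.

Answer: no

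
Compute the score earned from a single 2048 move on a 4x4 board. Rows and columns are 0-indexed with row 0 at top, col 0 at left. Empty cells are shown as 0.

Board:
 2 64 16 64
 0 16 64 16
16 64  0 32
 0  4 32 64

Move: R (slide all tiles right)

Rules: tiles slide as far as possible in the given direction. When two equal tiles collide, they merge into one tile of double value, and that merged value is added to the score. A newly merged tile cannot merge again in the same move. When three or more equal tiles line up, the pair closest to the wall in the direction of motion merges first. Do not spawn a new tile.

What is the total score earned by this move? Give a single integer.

Slide right:
row 0: [2, 64, 16, 64] -> [2, 64, 16, 64]  score +0 (running 0)
row 1: [0, 16, 64, 16] -> [0, 16, 64, 16]  score +0 (running 0)
row 2: [16, 64, 0, 32] -> [0, 16, 64, 32]  score +0 (running 0)
row 3: [0, 4, 32, 64] -> [0, 4, 32, 64]  score +0 (running 0)
Board after move:
 2 64 16 64
 0 16 64 16
 0 16 64 32
 0  4 32 64

Answer: 0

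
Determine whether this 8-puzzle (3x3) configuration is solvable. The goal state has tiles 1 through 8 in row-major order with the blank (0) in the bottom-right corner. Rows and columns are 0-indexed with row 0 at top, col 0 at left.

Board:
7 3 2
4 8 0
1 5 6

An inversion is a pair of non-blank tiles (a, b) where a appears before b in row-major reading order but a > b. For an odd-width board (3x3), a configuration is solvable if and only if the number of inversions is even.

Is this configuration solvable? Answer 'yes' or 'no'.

Inversions (pairs i<j in row-major order where tile[i] > tile[j] > 0): 13
13 is odd, so the puzzle is not solvable.

Answer: no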